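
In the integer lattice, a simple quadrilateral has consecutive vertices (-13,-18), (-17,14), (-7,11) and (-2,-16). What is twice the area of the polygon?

The shoelace formula gives twice the area as |[(-13)·14 − (-17)·(-18)] + [(-17)·11 − (-7)·14] + [(-7)·(-16) − (-2)·11] + [(-2)·(-18) − (-13)·(-16)]| = 615, so the area is 615/2.

615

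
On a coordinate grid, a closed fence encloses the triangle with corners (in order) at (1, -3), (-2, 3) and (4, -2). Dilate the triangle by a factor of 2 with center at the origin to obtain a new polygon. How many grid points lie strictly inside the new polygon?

Using the shoelace formula, 2A = |[1·3 − (-2)·(-3)] + [(-2)·(-2) − 4·3] + [4·(-3) − 1·(-2)]| = 21, so the area is 21/2.
The number of boundary lattice points is Σ gcd(|Δx|,|Δy|) = gcd(3,6) + gcd(6,5) + gcd(3,1) = 3+1+1 = 5.
Scaling by 2 multiplies the area by 2² = 4 (so the new area is 42) and multiplies the boundary lattice-point count by 2, giving 10.
By Pick's theorem, the interior count of the dilated polygon is 42 − 10/2 + 1 = 38.

38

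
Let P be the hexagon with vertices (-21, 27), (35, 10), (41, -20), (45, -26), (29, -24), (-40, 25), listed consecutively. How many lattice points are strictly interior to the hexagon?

1768

By the shoelace formula, twice the signed area is |[(-21)·10 − 35·27] + [35·(-20) − 41·10] + [41·(-26) − 45·(-20)] + [45·(-24) − 29·(-26)] + [29·25 − (-40)·(-24)] + [(-40)·27 − (-21)·25]| = 3547, so the area is 3547/2.
Summing gcd(|Δx|,|Δy|) over the edges gives the boundary count: gcd(56,17) + gcd(6,30) + gcd(4,6) + gcd(16,2) + gcd(69,49) + gcd(19,2) = 1+6+2+2+1+1 = 13.
By Pick's theorem A = I + B/2 − 1, so I = 3547/2 − 13/2 + 1 = 1768.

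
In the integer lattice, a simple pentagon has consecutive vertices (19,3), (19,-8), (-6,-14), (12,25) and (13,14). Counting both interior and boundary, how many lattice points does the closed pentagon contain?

The shoelace formula gives twice the area as |(19·(-8) − 19·3) + (19·(-14) − (-6)·(-8)) + ((-6)·25 − 12·(-14)) + (12·14 − 13·25) + (13·3 − 19·14)| = 889, so the area is 444.5.
Along each edge there are gcd(|Δx|,|Δy|)+1 lattice points, so counting each shared vertex once the boundary has gcd(0,11) + gcd(25,6) + gcd(18,39) + gcd(1,11) + gcd(6,11) = 11+1+3+1+1 = 17.
Pick's theorem gives I = A − B/2 + 1 = 444.5 − 17/2 + 1 = 437, so the closed region contains I + B = 437 + 17 = 454 lattice points.

454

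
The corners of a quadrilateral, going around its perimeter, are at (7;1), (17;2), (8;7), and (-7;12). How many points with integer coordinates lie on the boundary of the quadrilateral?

Summing gcd(|Δx|,|Δy|) over the edges gives the boundary count: gcd(10,1) + gcd(9,5) + gcd(15,5) + gcd(14,11) = 1+1+5+1 = 8.

8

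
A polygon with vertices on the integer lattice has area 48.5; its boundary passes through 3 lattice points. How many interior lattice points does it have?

From Pick's theorem, I = A − B/2 + 1 = 48.5 − 3/2 + 1 = 48.

48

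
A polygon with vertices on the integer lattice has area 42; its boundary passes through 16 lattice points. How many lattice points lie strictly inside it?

From Pick's theorem, I = A − B/2 + 1 = 42 − 16/2 + 1 = 35.

35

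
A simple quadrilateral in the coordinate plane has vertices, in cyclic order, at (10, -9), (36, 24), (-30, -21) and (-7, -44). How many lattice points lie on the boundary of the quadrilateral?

The number of boundary lattice points is Σ gcd(|Δx|,|Δy|) = gcd(26,33) + gcd(66,45) + gcd(23,23) + gcd(17,35) = 1+3+23+1 = 28.

28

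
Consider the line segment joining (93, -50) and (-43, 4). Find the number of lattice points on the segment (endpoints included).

3

The number of lattice points on a segment between lattice points is gcd(|Δx|,|Δy|) + 1 = gcd(136,54) + 1 = 2 + 1 = 3.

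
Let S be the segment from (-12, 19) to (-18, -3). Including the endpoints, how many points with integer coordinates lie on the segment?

3

The number of lattice points on a segment between lattice points is gcd(|Δx|,|Δy|) + 1 = gcd(6,22) + 1 = 2 + 1 = 3.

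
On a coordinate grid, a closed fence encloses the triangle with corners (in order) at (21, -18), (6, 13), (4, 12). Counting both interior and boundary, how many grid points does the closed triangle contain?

41

By the shoelace formula, twice the signed area is |(21·13 − 6·(-18)) + (6·12 − 4·13) + (4·(-18) − 21·12)| = 77, so the area is 77/2.
Summing gcd(|Δx|,|Δy|) over the edges gives the boundary count: gcd(15,31) + gcd(2,1) + gcd(17,30) = 1+1+1 = 3.
Pick's theorem gives I = A − B/2 + 1 = 77/2 − 3/2 + 1 = 38, so the closed region contains I + B = 38 + 3 = 41 lattice points.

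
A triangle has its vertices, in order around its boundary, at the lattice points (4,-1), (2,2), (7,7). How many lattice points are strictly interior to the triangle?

10

Using the shoelace formula, 2A = |[4·2 − 2·(-1)] + [2·7 − 7·2] + [7·(-1) − 4·7]| = 25, so the area is 12.5.
Along each edge there are gcd(|Δx|,|Δy|)+1 lattice points, so counting each shared vertex once the boundary has gcd(2,3) + gcd(5,5) + gcd(3,8) = 1+5+1 = 7.
By Pick's theorem A = I + B/2 − 1, so I = 12.5 − 7/2 + 1 = 10.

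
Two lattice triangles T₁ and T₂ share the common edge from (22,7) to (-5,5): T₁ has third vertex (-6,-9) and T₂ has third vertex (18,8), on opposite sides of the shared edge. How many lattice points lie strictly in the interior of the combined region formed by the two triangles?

203

The union is the simple quadrilateral with vertices (22,7), (-6,-9), (-5,5), (18,8) in order.
The shoelace formula gives twice the area as |(22·(-9) − (-6)·7) + ((-6)·5 − (-5)·(-9)) + ((-5)·8 − 18·5) + (18·7 − 22·8)| = 411, so the area is 205.5.
The number of boundary lattice points is Σ gcd(|Δx|,|Δy|) = gcd(28,16) + gcd(1,14) + gcd(23,3) + gcd(4,1) = 4+1+1+1 = 7.
By Pick's theorem I = A − B/2 + 1 = 205.5 − 7/2 + 1 = 203.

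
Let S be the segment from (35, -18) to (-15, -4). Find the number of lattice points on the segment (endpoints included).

The number of lattice points on a segment between lattice points is gcd(|Δx|,|Δy|) + 1 = gcd(50,14) + 1 = 2 + 1 = 3.

3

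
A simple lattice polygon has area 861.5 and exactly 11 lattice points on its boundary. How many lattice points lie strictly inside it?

857

Pick's theorem A = I + B/2 − 1 rearranges to I = A − B/2 + 1 = 861.5 − 11/2 + 1 = 857.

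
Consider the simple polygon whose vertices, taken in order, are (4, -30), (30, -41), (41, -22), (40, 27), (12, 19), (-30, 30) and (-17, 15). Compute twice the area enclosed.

The shoelace formula gives twice the area as |[4·(-41) − 30·(-30)] + [30·(-22) − 41·(-41)] + [41·27 − 40·(-22)] + [40·19 − 12·27] + [12·30 − (-30)·19] + [(-30)·15 − (-17)·30] + [(-17)·(-30) − 4·15]| = 5620, so the area is 2810.

5620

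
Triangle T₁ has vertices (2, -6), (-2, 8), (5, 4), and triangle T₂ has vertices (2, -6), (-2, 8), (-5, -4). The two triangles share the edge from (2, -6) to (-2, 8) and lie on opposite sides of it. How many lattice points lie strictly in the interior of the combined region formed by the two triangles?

The union is the simple quadrilateral with vertices (2, -6), (5, 4), (-2, 8), (-5, -4) in order.
Using the shoelace formula, 2A = |(2·4 − 5·(-6)) + (5·8 − (-2)·4) + ((-2)·(-4) − (-5)·8) + ((-5)·(-6) − 2·(-4))| = 172, so the area is 86.
Along each edge there are gcd(|Δx|,|Δy|)+1 lattice points, so counting each shared vertex once the boundary has gcd(3,10) + gcd(7,4) + gcd(3,12) + gcd(7,2) = 1+1+3+1 = 6.
By Pick's theorem I = A − B/2 + 1 = 86 − 6/2 + 1 = 84.

84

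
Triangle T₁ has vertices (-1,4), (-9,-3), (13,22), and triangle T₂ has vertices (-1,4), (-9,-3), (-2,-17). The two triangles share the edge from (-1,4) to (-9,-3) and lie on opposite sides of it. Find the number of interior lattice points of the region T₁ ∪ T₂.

99

The union is the simple quadrilateral with vertices (-1,4), (13,22), (-9,-3), (-2,-17) in order.
Using the shoelace formula, 2A = |[(-1)·22 − 13·4] + [13·(-3) − (-9)·22] + [(-9)·(-17) − (-2)·(-3)] + [(-2)·4 − (-1)·(-17)]| = 207, so the area is 207/2.
Along each edge there are gcd(|Δx|,|Δy|)+1 lattice points, so counting each shared vertex once the boundary has gcd(14,18) + gcd(22,25) + gcd(7,14) + gcd(1,21) = 2+1+7+1 = 11.
By Pick's theorem I = A − B/2 + 1 = 207/2 − 11/2 + 1 = 99.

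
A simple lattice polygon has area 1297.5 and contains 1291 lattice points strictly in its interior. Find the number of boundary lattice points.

Pick's theorem gives A = I + B/2 − 1, so B = 2(A − I + 1) = 2(1297.5 − 1291 + 1) = 15.

15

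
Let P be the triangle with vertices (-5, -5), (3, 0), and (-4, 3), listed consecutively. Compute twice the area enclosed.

The shoelace formula gives twice the area as |[(-5)·0 − 3·(-5)] + [3·3 − (-4)·0] + [(-4)·(-5) − (-5)·3]| = 59, so the area is 59/2.

59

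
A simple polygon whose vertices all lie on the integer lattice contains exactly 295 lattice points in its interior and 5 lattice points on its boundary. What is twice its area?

Pick's theorem states A = I + B/2 − 1, so A = 295 + 5/2 − 1 = 593/2.
Hence 2A = 593.

593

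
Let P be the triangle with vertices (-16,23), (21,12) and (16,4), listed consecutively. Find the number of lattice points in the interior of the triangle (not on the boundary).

175

The shoelace formula gives twice the area as |((-16)·12 − 21·23) + (21·4 − 16·12) + (16·23 − (-16)·4)| = 351, so the area is 351/2.
Along each edge there are gcd(|Δx|,|Δy|)+1 lattice points, so counting each shared vertex once the boundary has gcd(37,11) + gcd(5,8) + gcd(32,19) = 1+1+1 = 3.
Pick's theorem gives I = A − B/2 + 1 = 351/2 − 3/2 + 1 = 175.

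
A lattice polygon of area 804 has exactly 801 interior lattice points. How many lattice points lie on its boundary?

Pick's theorem gives A = I + B/2 − 1, so B = 2(A − I + 1) = 2(804 − 801 + 1) = 8.

8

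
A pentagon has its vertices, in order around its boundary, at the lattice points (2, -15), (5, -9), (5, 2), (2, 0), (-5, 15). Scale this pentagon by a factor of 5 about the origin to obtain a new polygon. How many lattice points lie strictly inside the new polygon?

By the shoelace formula, twice the signed area is |(2·(-9) − 5·(-15)) + (5·2 − 5·(-9)) + (5·0 − 2·2) + (2·15 − (-5)·0) + ((-5)·(-15) − 2·15)| = 183, so the area is 183/2.
Along each edge there are gcd(|Δx|,|Δy|)+1 lattice points, so counting each shared vertex once the boundary has gcd(3,6) + gcd(0,11) + gcd(3,2) + gcd(7,15) + gcd(7,30) = 3+11+1+1+1 = 17.
Scaling by 5 multiplies the area by 5² = 25 (so the new area is 4575/2) and multiplies the boundary lattice-point count by 5, giving 85.
By Pick's theorem, the interior count of the dilated polygon is 4575/2 − 85/2 + 1 = 2246.

2246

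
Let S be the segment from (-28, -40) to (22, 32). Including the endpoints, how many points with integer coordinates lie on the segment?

The number of lattice points on a segment between lattice points is gcd(|Δx|,|Δy|) + 1 = gcd(50,72) + 1 = 2 + 1 = 3.

3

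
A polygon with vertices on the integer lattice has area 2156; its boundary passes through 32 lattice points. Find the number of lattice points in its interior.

2141

Pick's theorem A = I + B/2 − 1 rearranges to I = A − B/2 + 1 = 2156 − 32/2 + 1 = 2141.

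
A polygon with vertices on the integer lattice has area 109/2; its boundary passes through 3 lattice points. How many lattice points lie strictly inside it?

54

From Pick's theorem, I = A − B/2 + 1 = 109/2 − 3/2 + 1 = 54.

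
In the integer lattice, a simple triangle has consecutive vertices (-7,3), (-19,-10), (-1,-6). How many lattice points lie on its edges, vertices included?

Along each edge there are gcd(|Δx|,|Δy|)+1 lattice points, so counting each shared vertex once the boundary has gcd(12,13) + gcd(18,4) + gcd(6,9) = 1+2+3 = 6.

6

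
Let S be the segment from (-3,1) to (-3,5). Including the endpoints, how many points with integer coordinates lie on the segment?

5

The number of lattice points on a segment between lattice points is gcd(|Δx|,|Δy|) + 1 = gcd(0,4) + 1 = 4 + 1 = 5.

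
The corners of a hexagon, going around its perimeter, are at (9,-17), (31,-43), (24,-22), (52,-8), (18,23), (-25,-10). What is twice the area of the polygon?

By the shoelace formula, twice the signed area is |(9·(-43) − 31·(-17)) + (31·(-22) − 24·(-43)) + (24·(-8) − 52·(-22)) + (52·23 − 18·(-8)) + (18·(-10) − (-25)·23) + ((-25)·(-17) − 9·(-10))| = 3692, so the area is 1846.

3692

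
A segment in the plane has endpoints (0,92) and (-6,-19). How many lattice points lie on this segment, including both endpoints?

The number of lattice points on a segment between lattice points is gcd(|Δx|,|Δy|) + 1 = gcd(6,111) + 1 = 3 + 1 = 4.

4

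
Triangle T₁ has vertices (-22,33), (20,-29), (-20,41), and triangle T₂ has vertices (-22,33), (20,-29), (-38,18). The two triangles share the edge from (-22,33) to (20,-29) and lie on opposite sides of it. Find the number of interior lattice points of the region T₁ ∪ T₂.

The union is the simple quadrilateral with vertices (-22,33), (-20,41), (20,-29), (-38,18) in order.
The shoelace formula gives twice the area as |[(-22)·41 − (-20)·33] + [(-20)·(-29) − 20·41] + [20·18 − (-38)·(-29)] + [(-38)·33 − (-22)·18]| = 2082, so the area is 1041.
Summing gcd(|Δx|,|Δy|) over the edges gives the boundary count: gcd(2,8) + gcd(40,70) + gcd(58,47) + gcd(16,15) = 2+10+1+1 = 14.
By Pick's theorem I = A − B/2 + 1 = 1041 − 14/2 + 1 = 1035.

1035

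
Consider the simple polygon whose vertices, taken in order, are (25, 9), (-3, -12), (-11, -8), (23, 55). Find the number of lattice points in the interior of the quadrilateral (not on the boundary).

979

The shoelace formula gives twice the area as |(25·(-12) − (-3)·9) + ((-3)·(-8) − (-11)·(-12)) + ((-11)·55 − 23·(-8)) + (23·9 − 25·55)| = 1970, so the area is 985.
Along each edge there are gcd(|Δx|,|Δy|)+1 lattice points, so counting each shared vertex once the boundary has gcd(28,21) + gcd(8,4) + gcd(34,63) + gcd(2,46) = 7+4+1+2 = 14.
Pick's theorem gives I = A − B/2 + 1 = 985 − 14/2 + 1 = 979.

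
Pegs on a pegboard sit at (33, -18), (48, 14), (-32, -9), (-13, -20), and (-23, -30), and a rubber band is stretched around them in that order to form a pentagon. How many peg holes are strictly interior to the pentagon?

The shoelace formula gives twice the area as |(33·14 − 48·(-18)) + (48·(-9) − (-32)·14) + ((-32)·(-20) − (-13)·(-9)) + ((-13)·(-30) − (-23)·(-20)) + ((-23)·(-18) − 33·(-30))| = 3199, so the area is 1599.5.
Summing gcd(|Δx|,|Δy|) over the edges gives the boundary count: gcd(15,32) + gcd(80,23) + gcd(19,11) + gcd(10,10) + gcd(56,12) = 1+1+1+10+4 = 17.
Pick's theorem gives I = A − B/2 + 1 = 1599.5 − 17/2 + 1 = 1592.

1592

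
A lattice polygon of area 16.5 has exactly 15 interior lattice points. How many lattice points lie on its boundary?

Pick's theorem gives A = I + B/2 − 1, so B = 2(A − I + 1) = 2(16.5 − 15 + 1) = 5.

5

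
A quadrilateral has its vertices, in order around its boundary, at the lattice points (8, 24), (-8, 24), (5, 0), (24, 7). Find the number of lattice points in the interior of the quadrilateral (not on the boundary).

Using the shoelace formula, 2A = |(8·24 − (-8)·24) + ((-8)·0 − 5·24) + (5·7 − 24·0) + (24·24 − 8·7)| = 819, so the area is 409.5.
Summing gcd(|Δx|,|Δy|) over the edges gives the boundary count: gcd(16,0) + gcd(13,24) + gcd(19,7) + gcd(16,17) = 16+1+1+1 = 19.
By Pick's theorem A = I + B/2 − 1, so I = 409.5 − 19/2 + 1 = 401.

401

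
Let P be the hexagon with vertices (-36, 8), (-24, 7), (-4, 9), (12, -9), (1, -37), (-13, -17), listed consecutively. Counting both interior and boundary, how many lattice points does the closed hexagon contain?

By the shoelace formula, twice the signed area is |[(-36)·7 − (-24)·8] + [(-24)·9 − (-4)·7] + [(-4)·(-9) − 12·9] + [12·(-37) − 1·(-9)] + [1·(-17) − (-13)·(-37)] + [(-13)·8 − (-36)·(-17)]| = 1969, so the area is 984.5.
The number of boundary lattice points is Σ gcd(|Δx|,|Δy|) = gcd(12,1) + gcd(20,2) + gcd(16,18) + gcd(11,28) + gcd(14,20) + gcd(23,25) = 1+2+2+1+2+1 = 9.
Pick's theorem gives I = A − B/2 + 1 = 984.5 − 9/2 + 1 = 981, so the closed region contains I + B = 981 + 9 = 990 lattice points.

990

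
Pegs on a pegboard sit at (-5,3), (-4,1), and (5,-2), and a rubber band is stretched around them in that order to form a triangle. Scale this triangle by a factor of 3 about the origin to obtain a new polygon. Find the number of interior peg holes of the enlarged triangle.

55

Using the shoelace formula, 2A = |[(-5)·1 − (-4)·3] + [(-4)·(-2) − 5·1] + [5·3 − (-5)·(-2)]| = 15, so the area is 15/2.
Along each edge there are gcd(|Δx|,|Δy|)+1 lattice points, so counting each shared vertex once the boundary has gcd(1,2) + gcd(9,3) + gcd(10,5) = 1+3+5 = 9.
Scaling by 3 multiplies the area by 3² = 9 (so the new area is 67.5) and multiplies the boundary lattice-point count by 3, giving 27.
By Pick's theorem, the interior count of the dilated polygon is 67.5 − 27/2 + 1 = 55.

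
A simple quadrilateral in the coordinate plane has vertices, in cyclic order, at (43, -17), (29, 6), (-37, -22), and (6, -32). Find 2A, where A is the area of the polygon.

By the shoelace formula, twice the signed area is |[43·6 − 29·(-17)] + [29·(-22) − (-37)·6] + [(-37)·(-32) − 6·(-22)] + [6·(-17) − 43·(-32)]| = 2925, so the area is 1462.5.

2925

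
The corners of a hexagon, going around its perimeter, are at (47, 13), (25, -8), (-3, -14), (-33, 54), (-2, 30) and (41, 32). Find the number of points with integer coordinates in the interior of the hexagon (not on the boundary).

The shoelace formula gives twice the area as |[47·(-8) − 25·13] + [25·(-14) − (-3)·(-8)] + [(-3)·54 − (-33)·(-14)] + [(-33)·30 − (-2)·54] + [(-2)·32 − 41·30] + [41·13 − 47·32]| = 4846, so the area is 2423.
The number of boundary lattice points is Σ gcd(|Δx|,|Δy|) = gcd(22,21) + gcd(28,6) + gcd(30,68) + gcd(31,24) + gcd(43,2) + gcd(6,19) = 1+2+2+1+1+1 = 8.
Pick's theorem gives I = A − B/2 + 1 = 2423 − 8/2 + 1 = 2420.

2420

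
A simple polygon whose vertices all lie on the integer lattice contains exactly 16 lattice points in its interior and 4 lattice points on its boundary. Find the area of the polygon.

Pick's theorem states A = I + B/2 − 1, so A = 16 + 4/2 − 1 = 17.

17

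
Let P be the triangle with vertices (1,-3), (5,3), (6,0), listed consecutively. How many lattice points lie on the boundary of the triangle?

Summing gcd(|Δx|,|Δy|) over the edges gives the boundary count: gcd(4,6) + gcd(1,3) + gcd(5,3) = 2+1+1 = 4.

4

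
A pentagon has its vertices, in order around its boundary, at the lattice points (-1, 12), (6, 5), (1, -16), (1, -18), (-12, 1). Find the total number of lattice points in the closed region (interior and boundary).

281

The shoelace formula gives twice the area as |[(-1)·5 − 6·12] + [6·(-16) − 1·5] + [1·(-18) − 1·(-16)] + [1·1 − (-12)·(-18)] + [(-12)·12 − (-1)·1]| = 538, so the area is 269.
Along each edge there are gcd(|Δx|,|Δy|)+1 lattice points, so counting each shared vertex once the boundary has gcd(7,7) + gcd(5,21) + gcd(0,2) + gcd(13,19) + gcd(11,11) = 7+1+2+1+11 = 22.
Pick's theorem gives I = A − B/2 + 1 = 269 − 22/2 + 1 = 259, so the closed region contains I + B = 259 + 22 = 281 lattice points.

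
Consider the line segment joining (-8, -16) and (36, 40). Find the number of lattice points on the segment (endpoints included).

The number of lattice points on a segment between lattice points is gcd(|Δx|,|Δy|) + 1 = gcd(44,56) + 1 = 4 + 1 = 5.

5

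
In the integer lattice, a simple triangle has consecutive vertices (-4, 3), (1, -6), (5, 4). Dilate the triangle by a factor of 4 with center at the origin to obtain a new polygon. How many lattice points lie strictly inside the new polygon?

Using the shoelace formula, 2A = |[(-4)·(-6) − 1·3] + [1·4 − 5·(-6)] + [5·3 − (-4)·4]| = 86, so the area is 43.
Along each edge there are gcd(|Δx|,|Δy|)+1 lattice points, so counting each shared vertex once the boundary has gcd(5,9) + gcd(4,10) + gcd(9,1) = 1+2+1 = 4.
Scaling by 4 multiplies the area by 4² = 16 (so the new area is 688) and multiplies the boundary lattice-point count by 4, giving 16.
By Pick's theorem, the interior count of the dilated polygon is 688 − 16/2 + 1 = 681.

681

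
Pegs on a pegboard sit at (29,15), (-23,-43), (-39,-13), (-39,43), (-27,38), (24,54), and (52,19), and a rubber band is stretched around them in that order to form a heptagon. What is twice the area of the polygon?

Using the shoelace formula, 2A = |(29·(-43) − (-23)·15) + ((-23)·(-13) − (-39)·(-43)) + ((-39)·43 − (-39)·(-13)) + ((-39)·38 − (-27)·43) + ((-27)·54 − 24·38) + (24·19 − 52·54) + (52·15 − 29·19)| = 9278, so the area is 4639.

9278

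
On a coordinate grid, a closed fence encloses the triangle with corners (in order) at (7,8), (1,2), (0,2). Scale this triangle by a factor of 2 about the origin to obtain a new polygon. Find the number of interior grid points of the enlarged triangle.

The shoelace formula gives twice the area as |(7·2 − 1·8) + (1·2 − 0·2) + (0·8 − 7·2)| = 6, so the area is 3.
Along each edge there are gcd(|Δx|,|Δy|)+1 lattice points, so counting each shared vertex once the boundary has gcd(6,6) + gcd(1,0) + gcd(7,6) = 6+1+1 = 8.
Scaling by 2 multiplies the area by 2² = 4 (so the new area is 12) and multiplies the boundary lattice-point count by 2, giving 16.
By Pick's theorem, the interior count of the dilated polygon is 12 − 16/2 + 1 = 5.

5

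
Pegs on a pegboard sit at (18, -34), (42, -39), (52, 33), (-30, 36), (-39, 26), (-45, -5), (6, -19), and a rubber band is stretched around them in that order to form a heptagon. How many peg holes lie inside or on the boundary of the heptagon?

The shoelace formula gives twice the area as |(18·(-39) − 42·(-34)) + (42·33 − 52·(-39)) + (52·36 − (-30)·33) + ((-30)·26 − (-39)·36) + ((-39)·(-5) − (-45)·26) + ((-45)·(-19) − 6·(-5)) + (6·(-34) − 18·(-19))| = 10014, so the area is 5007.
Along each edge there are gcd(|Δx|,|Δy|)+1 lattice points, so counting each shared vertex once the boundary has gcd(24,5) + gcd(10,72) + gcd(82,3) + gcd(9,10) + gcd(6,31) + gcd(51,14) + gcd(12,15) = 1+2+1+1+1+1+3 = 10.
Pick's theorem gives I = A − B/2 + 1 = 5007 − 10/2 + 1 = 5003, so the closed region contains I + B = 5003 + 10 = 5013 lattice points.

5013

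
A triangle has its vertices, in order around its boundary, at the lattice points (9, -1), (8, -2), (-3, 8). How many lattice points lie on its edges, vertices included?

Summing gcd(|Δx|,|Δy|) over the edges gives the boundary count: gcd(1,1) + gcd(11,10) + gcd(12,9) = 1+1+3 = 5.

5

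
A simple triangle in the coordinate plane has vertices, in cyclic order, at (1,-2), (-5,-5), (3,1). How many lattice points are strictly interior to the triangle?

Using the shoelace formula, 2A = |[1·(-5) − (-5)·(-2)] + [(-5)·1 − 3·(-5)] + [3·(-2) − 1·1]| = 12, so the area is 6.
Summing gcd(|Δx|,|Δy|) over the edges gives the boundary count: gcd(6,3) + gcd(8,6) + gcd(2,3) = 3+2+1 = 6.
Pick's theorem gives I = A − B/2 + 1 = 6 − 6/2 + 1 = 4.

4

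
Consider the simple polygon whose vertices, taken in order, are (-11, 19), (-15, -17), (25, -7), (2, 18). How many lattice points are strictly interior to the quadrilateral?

By the shoelace formula, twice the signed area is |((-11)·(-17) − (-15)·19) + ((-15)·(-7) − 25·(-17)) + (25·18 − 2·(-7)) + (2·19 − (-11)·18)| = 1702, so the area is 851.
Summing gcd(|Δx|,|Δy|) over the edges gives the boundary count: gcd(4,36) + gcd(40,10) + gcd(23,25) + gcd(13,1) = 4+10+1+1 = 16.
By Pick's theorem A = I + B/2 − 1, so I = 851 − 16/2 + 1 = 844.

844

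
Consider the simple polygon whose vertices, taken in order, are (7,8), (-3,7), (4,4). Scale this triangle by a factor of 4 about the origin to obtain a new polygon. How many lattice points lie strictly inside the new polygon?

Using the shoelace formula, 2A = |[7·7 − (-3)·8] + [(-3)·4 − 4·7] + [4·8 − 7·4]| = 37, so the area is 37/2.
The number of boundary lattice points is Σ gcd(|Δx|,|Δy|) = gcd(10,1) + gcd(7,3) + gcd(3,4) = 1+1+1 = 3.
Scaling by 4 multiplies the area by 4² = 16 (so the new area is 296) and multiplies the boundary lattice-point count by 4, giving 12.
By Pick's theorem, the interior count of the dilated polygon is 296 − 12/2 + 1 = 291.

291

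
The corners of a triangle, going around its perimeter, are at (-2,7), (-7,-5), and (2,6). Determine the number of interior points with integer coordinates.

26

By the shoelace formula, twice the signed area is |[(-2)·(-5) − (-7)·7] + [(-7)·6 − 2·(-5)] + [2·7 − (-2)·6]| = 53, so the area is 26.5.
The number of boundary lattice points is Σ gcd(|Δx|,|Δy|) = gcd(5,12) + gcd(9,11) + gcd(4,1) = 1+1+1 = 3.
Pick's theorem gives I = A − B/2 + 1 = 26.5 − 3/2 + 1 = 26.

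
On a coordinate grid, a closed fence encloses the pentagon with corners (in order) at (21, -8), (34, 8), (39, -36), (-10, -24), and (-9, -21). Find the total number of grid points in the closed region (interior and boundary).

Using the shoelace formula, 2A = |(21·8 − 34·(-8)) + (34·(-36) − 39·8) + (39·(-24) − (-10)·(-36)) + ((-10)·(-21) − (-9)·(-24)) + ((-9)·(-8) − 21·(-21))| = 1885, so the area is 1885/2.
The number of boundary lattice points is Σ gcd(|Δx|,|Δy|) = gcd(13,16) + gcd(5,44) + gcd(49,12) + gcd(1,3) + gcd(30,13) = 1+1+1+1+1 = 5.
Pick's theorem gives I = A − B/2 + 1 = 1885/2 − 5/2 + 1 = 941, so the closed region contains I + B = 941 + 5 = 946 lattice points.

946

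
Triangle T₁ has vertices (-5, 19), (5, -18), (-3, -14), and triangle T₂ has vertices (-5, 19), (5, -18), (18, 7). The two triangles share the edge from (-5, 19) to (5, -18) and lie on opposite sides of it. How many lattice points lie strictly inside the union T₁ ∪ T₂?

The union is the simple quadrilateral with vertices (-5, 19), (-3, -14), (5, -18), (18, 7) in order.
By the shoelace formula, twice the signed area is |((-5)·(-14) − (-3)·19) + ((-3)·(-18) − 5·(-14)) + (5·7 − 18·(-18)) + (18·19 − (-5)·7)| = 987, so the area is 987/2.
Summing gcd(|Δx|,|Δy|) over the edges gives the boundary count: gcd(2,33) + gcd(8,4) + gcd(13,25) + gcd(23,12) = 1+4+1+1 = 7.
By Pick's theorem I = A − B/2 + 1 = 987/2 − 7/2 + 1 = 491.

491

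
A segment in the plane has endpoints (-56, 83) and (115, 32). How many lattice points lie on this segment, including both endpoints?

The number of lattice points on a segment between lattice points is gcd(|Δx|,|Δy|) + 1 = gcd(171,51) + 1 = 3 + 1 = 4.

4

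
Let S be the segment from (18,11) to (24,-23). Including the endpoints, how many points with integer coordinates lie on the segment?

3

The number of lattice points on a segment between lattice points is gcd(|Δx|,|Δy|) + 1 = gcd(6,34) + 1 = 2 + 1 = 3.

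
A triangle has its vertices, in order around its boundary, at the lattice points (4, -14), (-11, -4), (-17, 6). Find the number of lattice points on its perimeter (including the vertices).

The number of boundary lattice points is Σ gcd(|Δx|,|Δy|) = gcd(15,10) + gcd(6,10) + gcd(21,20) = 5+2+1 = 8.

8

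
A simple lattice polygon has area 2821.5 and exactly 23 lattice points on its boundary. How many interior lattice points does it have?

2811

Pick's theorem A = I + B/2 − 1 rearranges to I = A − B/2 + 1 = 2821.5 − 23/2 + 1 = 2811.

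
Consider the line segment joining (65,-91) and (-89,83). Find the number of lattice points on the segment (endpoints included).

3

The number of lattice points on a segment between lattice points is gcd(|Δx|,|Δy|) + 1 = gcd(154,174) + 1 = 2 + 1 = 3.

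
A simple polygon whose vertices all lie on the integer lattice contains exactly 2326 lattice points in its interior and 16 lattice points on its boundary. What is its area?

2333

Pick's theorem states A = I + B/2 − 1, so A = 2326 + 16/2 − 1 = 2333.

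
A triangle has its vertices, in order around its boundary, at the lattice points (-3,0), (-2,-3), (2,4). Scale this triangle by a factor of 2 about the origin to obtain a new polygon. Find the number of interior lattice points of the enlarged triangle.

36

By the shoelace formula, twice the signed area is |[(-3)·(-3) − (-2)·0] + [(-2)·4 − 2·(-3)] + [2·0 − (-3)·4]| = 19, so the area is 9.5.
Summing gcd(|Δx|,|Δy|) over the edges gives the boundary count: gcd(1,3) + gcd(4,7) + gcd(5,4) = 1+1+1 = 3.
Scaling by 2 multiplies the area by 2² = 4 (so the new area is 38) and multiplies the boundary lattice-point count by 2, giving 6.
By Pick's theorem, the interior count of the dilated polygon is 38 − 6/2 + 1 = 36.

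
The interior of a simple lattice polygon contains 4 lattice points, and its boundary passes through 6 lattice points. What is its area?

6

By Pick's theorem, A = I + B/2 − 1 = 4 + 6/2 − 1 = 6.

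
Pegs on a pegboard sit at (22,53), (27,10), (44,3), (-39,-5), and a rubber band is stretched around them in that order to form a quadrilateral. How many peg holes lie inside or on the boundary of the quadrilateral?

1818

By the shoelace formula, twice the signed area is |[22·10 − 27·53] + [27·3 − 44·10] + [44·(-5) − (-39)·3] + [(-39)·53 − 22·(-5)]| = 3630, so the area is 1815.
Summing gcd(|Δx|,|Δy|) over the edges gives the boundary count: gcd(5,43) + gcd(17,7) + gcd(83,8) + gcd(61,58) = 1+1+1+1 = 4.
Pick's theorem gives I = A − B/2 + 1 = 1815 − 4/2 + 1 = 1814, so the closed region contains I + B = 1814 + 4 = 1818 lattice points.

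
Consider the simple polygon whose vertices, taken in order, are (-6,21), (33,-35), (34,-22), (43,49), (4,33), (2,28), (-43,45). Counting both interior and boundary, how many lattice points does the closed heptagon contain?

2266

Using the shoelace formula, 2A = |[(-6)·(-35) − 33·21] + [33·(-22) − 34·(-35)] + [34·49 − 43·(-22)] + [43·33 − 4·49] + [4·28 − 2·33] + [2·45 − (-43)·28] + [(-43)·21 − (-6)·45]| = 4523, so the area is 2261.5.
Along each edge there are gcd(|Δx|,|Δy|)+1 lattice points, so counting each shared vertex once the boundary has gcd(39,56) + gcd(1,13) + gcd(9,71) + gcd(39,16) + gcd(2,5) + gcd(45,17) + gcd(37,24) = 1+1+1+1+1+1+1 = 7.
Pick's theorem gives I = A − B/2 + 1 = 2261.5 − 7/2 + 1 = 2259, so the closed region contains I + B = 2259 + 7 = 2266 lattice points.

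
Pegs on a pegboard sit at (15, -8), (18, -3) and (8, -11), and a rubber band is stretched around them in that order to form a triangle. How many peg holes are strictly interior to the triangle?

12

The shoelace formula gives twice the area as |[15·(-3) − 18·(-8)] + [18·(-11) − 8·(-3)] + [8·(-8) − 15·(-11)]| = 26, so the area is 13.
The number of boundary lattice points is Σ gcd(|Δx|,|Δy|) = gcd(3,5) + gcd(10,8) + gcd(7,3) = 1+2+1 = 4.
By Pick's theorem A = I + B/2 − 1, so I = 13 − 4/2 + 1 = 12.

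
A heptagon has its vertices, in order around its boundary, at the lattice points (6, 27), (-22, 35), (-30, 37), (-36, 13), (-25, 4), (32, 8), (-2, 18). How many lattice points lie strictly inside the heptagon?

Using the shoelace formula, 2A = |(6·35 − (-22)·27) + ((-22)·37 − (-30)·35) + ((-30)·13 − (-36)·37) + ((-36)·4 − (-25)·13) + ((-25)·8 − 32·4) + (32·18 − (-2)·8) + ((-2)·27 − 6·18)| = 2265, so the area is 1132.5.
Summing gcd(|Δx|,|Δy|) over the edges gives the boundary count: gcd(28,8) + gcd(8,2) + gcd(6,24) + gcd(11,9) + gcd(57,4) + gcd(34,10) + gcd(8,9) = 4+2+6+1+1+2+1 = 17.
By Pick's theorem A = I + B/2 − 1, so I = 1132.5 − 17/2 + 1 = 1125.

1125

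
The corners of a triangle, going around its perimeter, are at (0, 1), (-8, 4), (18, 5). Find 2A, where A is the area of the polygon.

86

Using the shoelace formula, 2A = |[0·4 − (-8)·1] + [(-8)·5 − 18·4] + [18·1 − 0·5]| = 86, so the area is 43.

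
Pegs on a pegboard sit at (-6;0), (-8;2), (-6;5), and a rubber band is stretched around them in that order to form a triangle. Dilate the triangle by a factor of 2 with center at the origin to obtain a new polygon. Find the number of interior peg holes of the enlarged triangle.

13

Using the shoelace formula, 2A = |((-6)·2 − (-8)·0) + ((-8)·5 − (-6)·2) + ((-6)·0 − (-6)·5)| = 10, so the area is 5.
Summing gcd(|Δx|,|Δy|) over the edges gives the boundary count: gcd(2,2) + gcd(2,3) + gcd(0,5) = 2+1+5 = 8.
Scaling by 2 multiplies the area by 2² = 4 (so the new area is 20) and multiplies the boundary lattice-point count by 2, giving 16.
By Pick's theorem, the interior count of the dilated polygon is 20 − 16/2 + 1 = 13.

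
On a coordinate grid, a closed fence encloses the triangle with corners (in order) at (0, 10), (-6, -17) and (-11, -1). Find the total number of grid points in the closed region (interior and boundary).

By the shoelace formula, twice the signed area is |[0·(-17) − (-6)·10] + [(-6)·(-1) − (-11)·(-17)] + [(-11)·10 − 0·(-1)]| = 231, so the area is 115.5.
Along each edge there are gcd(|Δx|,|Δy|)+1 lattice points, so counting each shared vertex once the boundary has gcd(6,27) + gcd(5,16) + gcd(11,11) = 3+1+11 = 15.
Pick's theorem gives I = A − B/2 + 1 = 115.5 − 15/2 + 1 = 109, so the closed region contains I + B = 109 + 15 = 124 lattice points.

124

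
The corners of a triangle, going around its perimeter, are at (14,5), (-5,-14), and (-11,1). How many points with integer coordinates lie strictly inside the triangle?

189

The shoelace formula gives twice the area as |[14·(-14) − (-5)·5] + [(-5)·1 − (-11)·(-14)] + [(-11)·5 − 14·1]| = 399, so the area is 199.5.
Along each edge there are gcd(|Δx|,|Δy|)+1 lattice points, so counting each shared vertex once the boundary has gcd(19,19) + gcd(6,15) + gcd(25,4) = 19+3+1 = 23.
Pick's theorem gives I = A − B/2 + 1 = 199.5 − 23/2 + 1 = 189.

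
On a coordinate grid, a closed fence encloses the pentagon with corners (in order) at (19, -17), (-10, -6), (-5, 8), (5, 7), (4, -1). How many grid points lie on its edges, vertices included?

The number of boundary lattice points is Σ gcd(|Δx|,|Δy|) = gcd(29,11) + gcd(5,14) + gcd(10,1) + gcd(1,8) + gcd(15,16) = 1+1+1+1+1 = 5.

5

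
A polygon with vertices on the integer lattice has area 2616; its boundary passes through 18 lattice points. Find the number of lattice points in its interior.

Pick's theorem A = I + B/2 − 1 rearranges to I = A − B/2 + 1 = 2616 − 18/2 + 1 = 2608.

2608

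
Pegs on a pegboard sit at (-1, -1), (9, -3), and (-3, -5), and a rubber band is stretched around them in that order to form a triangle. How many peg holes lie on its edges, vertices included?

6

The number of boundary lattice points is Σ gcd(|Δx|,|Δy|) = gcd(10,2) + gcd(12,2) + gcd(2,4) = 2+2+2 = 6.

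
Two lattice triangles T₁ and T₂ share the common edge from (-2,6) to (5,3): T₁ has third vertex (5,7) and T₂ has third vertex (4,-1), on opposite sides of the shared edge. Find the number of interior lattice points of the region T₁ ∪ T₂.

The union is the simple quadrilateral with vertices (-2,6), (5,7), (5,3), (4,-1) in order.
Using the shoelace formula, 2A = |[(-2)·7 − 5·6] + [5·3 − 5·7] + [5·(-1) − 4·3] + [4·6 − (-2)·(-1)]| = 59, so the area is 29.5.
Along each edge there are gcd(|Δx|,|Δy|)+1 lattice points, so counting each shared vertex once the boundary has gcd(7,1) + gcd(0,4) + gcd(1,4) + gcd(6,7) = 1+4+1+1 = 7.
By Pick's theorem I = A − B/2 + 1 = 29.5 − 7/2 + 1 = 27.

27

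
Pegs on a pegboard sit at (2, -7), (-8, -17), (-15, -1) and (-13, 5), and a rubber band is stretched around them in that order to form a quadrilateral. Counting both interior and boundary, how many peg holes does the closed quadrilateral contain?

181

By the shoelace formula, twice the signed area is |[2·(-17) − (-8)·(-7)] + [(-8)·(-1) − (-15)·(-17)] + [(-15)·5 − (-13)·(-1)] + [(-13)·(-7) − 2·5]| = 344, so the area is 172.
Along each edge there are gcd(|Δx|,|Δy|)+1 lattice points, so counting each shared vertex once the boundary has gcd(10,10) + gcd(7,16) + gcd(2,6) + gcd(15,12) = 10+1+2+3 = 16.
Pick's theorem gives I = A − B/2 + 1 = 172 − 16/2 + 1 = 165, so the closed region contains I + B = 165 + 16 = 181 lattice points.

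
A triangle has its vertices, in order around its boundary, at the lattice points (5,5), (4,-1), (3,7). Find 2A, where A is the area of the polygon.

The shoelace formula gives twice the area as |[5·(-1) − 4·5] + [4·7 − 3·(-1)] + [3·5 − 5·7]| = 14, so the area is 7.

14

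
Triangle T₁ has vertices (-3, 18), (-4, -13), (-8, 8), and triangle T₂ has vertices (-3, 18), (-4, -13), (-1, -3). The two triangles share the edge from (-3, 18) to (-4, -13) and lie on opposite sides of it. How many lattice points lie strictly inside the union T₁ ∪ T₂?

The union is the simple quadrilateral with vertices (-3, 18), (-8, 8), (-4, -13), (-1, -3) in order.
By the shoelace formula, twice the signed area is |[(-3)·8 − (-8)·18] + [(-8)·(-13) − (-4)·8] + [(-4)·(-3) − (-1)·(-13)] + [(-1)·18 − (-3)·(-3)]| = 228, so the area is 114.
Summing gcd(|Δx|,|Δy|) over the edges gives the boundary count: gcd(5,10) + gcd(4,21) + gcd(3,10) + gcd(2,21) = 5+1+1+1 = 8.
By Pick's theorem I = A − B/2 + 1 = 114 − 8/2 + 1 = 111.

111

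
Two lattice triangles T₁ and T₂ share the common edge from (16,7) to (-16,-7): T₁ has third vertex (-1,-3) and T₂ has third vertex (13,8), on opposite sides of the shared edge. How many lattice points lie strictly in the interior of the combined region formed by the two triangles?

77

The union is the simple quadrilateral with vertices (16,7), (-1,-3), (-16,-7), (13,8) in order.
The shoelace formula gives twice the area as |[16·(-3) − (-1)·7] + [(-1)·(-7) − (-16)·(-3)] + [(-16)·8 − 13·(-7)] + [13·7 − 16·8]| = 156, so the area is 78.
Summing gcd(|Δx|,|Δy|) over the edges gives the boundary count: gcd(17,10) + gcd(15,4) + gcd(29,15) + gcd(3,1) = 1+1+1+1 = 4.
By Pick's theorem I = A − B/2 + 1 = 78 − 4/2 + 1 = 77.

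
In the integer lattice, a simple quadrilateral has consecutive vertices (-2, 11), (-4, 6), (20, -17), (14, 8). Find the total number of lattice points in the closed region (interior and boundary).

277

The shoelace formula gives twice the area as |[(-2)·6 − (-4)·11] + [(-4)·(-17) − 20·6] + [20·8 − 14·(-17)] + [14·11 − (-2)·8]| = 548, so the area is 274.
Along each edge there are gcd(|Δx|,|Δy|)+1 lattice points, so counting each shared vertex once the boundary has gcd(2,5) + gcd(24,23) + gcd(6,25) + gcd(16,3) = 1+1+1+1 = 4.
Pick's theorem gives I = A − B/2 + 1 = 274 − 4/2 + 1 = 273, so the closed region contains I + B = 273 + 4 = 277 lattice points.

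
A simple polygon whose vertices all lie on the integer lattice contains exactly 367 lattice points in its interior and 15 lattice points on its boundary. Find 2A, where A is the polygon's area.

By Pick's theorem, A = I + B/2 − 1 = 367 + 15/2 − 1 = 747/2.
Hence 2A = 747.

747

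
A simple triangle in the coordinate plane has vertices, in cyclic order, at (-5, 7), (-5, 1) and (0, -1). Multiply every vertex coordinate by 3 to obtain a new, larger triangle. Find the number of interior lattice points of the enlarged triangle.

By the shoelace formula, twice the signed area is |((-5)·1 − (-5)·7) + ((-5)·(-1) − 0·1) + (0·7 − (-5)·(-1))| = 30, so the area is 15.
Summing gcd(|Δx|,|Δy|) over the edges gives the boundary count: gcd(0,6) + gcd(5,2) + gcd(5,8) = 6+1+1 = 8.
Scaling by 3 multiplies the area by 3² = 9 (so the new area is 135) and multiplies the boundary lattice-point count by 3, giving 24.
By Pick's theorem, the interior count of the dilated polygon is 135 − 24/2 + 1 = 124.

124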